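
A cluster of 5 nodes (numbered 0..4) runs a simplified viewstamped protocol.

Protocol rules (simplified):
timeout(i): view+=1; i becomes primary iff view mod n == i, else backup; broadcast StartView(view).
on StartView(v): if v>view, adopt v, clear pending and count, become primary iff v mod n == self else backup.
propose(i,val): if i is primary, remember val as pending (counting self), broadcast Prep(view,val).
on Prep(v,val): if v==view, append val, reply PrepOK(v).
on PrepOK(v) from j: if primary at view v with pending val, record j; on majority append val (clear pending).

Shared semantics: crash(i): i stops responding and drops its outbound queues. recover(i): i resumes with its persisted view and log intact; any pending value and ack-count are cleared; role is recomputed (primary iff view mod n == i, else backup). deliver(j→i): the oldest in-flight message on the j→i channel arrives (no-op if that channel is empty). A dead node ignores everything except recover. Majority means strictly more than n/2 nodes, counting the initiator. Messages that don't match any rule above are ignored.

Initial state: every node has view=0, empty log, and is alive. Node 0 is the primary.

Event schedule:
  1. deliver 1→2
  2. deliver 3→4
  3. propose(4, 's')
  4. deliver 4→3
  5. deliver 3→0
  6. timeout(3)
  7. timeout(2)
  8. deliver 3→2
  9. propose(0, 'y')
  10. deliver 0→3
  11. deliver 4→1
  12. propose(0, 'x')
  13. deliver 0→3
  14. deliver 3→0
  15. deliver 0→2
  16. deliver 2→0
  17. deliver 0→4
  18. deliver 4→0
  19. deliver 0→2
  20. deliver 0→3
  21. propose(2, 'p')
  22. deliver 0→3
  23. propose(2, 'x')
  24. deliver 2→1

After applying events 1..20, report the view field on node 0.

1

1. deliver 1→2:  nop
2. deliver 3→4:  nop
3. propose(4,'s'):  nop
4. deliver 4→3:  nop
5. deliver 3→0:  nop
6. timeout(3):  <3:back v1 ->
7. timeout(2):  <2:back v1 ->
8. deliver 3→2:  nop
9. propose(0,'y'):  nop
10. deliver 0→3:  nop
11. deliver 4→1:  nop
12. propose(0,'x'):  nop
13. deliver 0→3:  nop
14. deliver 3→0:  <0:back v1 ->
15. deliver 0→2:  nop
16. deliver 2→0:  nop
17. deliver 0→4:  <4:back v0 y>
18. deliver 4→0:  nop
19. deliver 0→2:  nop
20. deliver 0→3:  nop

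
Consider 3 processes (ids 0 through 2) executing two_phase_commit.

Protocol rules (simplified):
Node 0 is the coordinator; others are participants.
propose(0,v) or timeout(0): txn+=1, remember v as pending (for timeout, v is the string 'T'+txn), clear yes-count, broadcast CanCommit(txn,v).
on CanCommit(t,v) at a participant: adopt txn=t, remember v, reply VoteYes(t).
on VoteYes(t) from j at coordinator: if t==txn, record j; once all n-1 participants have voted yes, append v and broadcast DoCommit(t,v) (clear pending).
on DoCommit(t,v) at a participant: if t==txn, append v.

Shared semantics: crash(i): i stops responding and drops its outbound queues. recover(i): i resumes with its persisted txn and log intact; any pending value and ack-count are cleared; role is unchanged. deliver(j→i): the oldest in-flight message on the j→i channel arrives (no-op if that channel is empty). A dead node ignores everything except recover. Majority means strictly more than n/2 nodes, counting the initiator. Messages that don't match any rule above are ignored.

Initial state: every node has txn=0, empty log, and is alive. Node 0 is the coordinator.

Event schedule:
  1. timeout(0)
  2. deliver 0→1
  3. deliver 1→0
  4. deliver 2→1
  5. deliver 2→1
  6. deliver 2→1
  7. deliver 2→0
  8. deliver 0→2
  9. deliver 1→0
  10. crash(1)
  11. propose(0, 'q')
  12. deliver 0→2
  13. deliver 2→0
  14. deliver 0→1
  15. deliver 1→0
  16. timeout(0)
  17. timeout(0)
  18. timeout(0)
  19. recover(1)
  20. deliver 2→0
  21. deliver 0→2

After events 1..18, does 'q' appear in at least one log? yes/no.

no

[1] timeout(0) → N0(coor t1 [-])
[2] deliver 0→1 → N1(part t1 [-])
[3] deliver 1→0 → ∅
[4] deliver 2→1 → ∅
[5] deliver 2→1 → ∅
[6] deliver 2→1 → ∅
[7] deliver 2→0 → ∅
[8] deliver 0→2 → N2(part t1 [-])
[9] deliver 1→0 → ∅
[10] crash(1) → N1(✗part t1 [-])
[11] propose(0,'q') → N0(coor t2 [-])
[12] deliver 0→2 → N2(part t2 [-])
[13] deliver 2→0 → ∅
[14] deliver 0→1 → ∅
[15] deliver 1→0 → ∅
[16] timeout(0) → N0(coor t3 [-])
[17] timeout(0) → N0(coor t4 [-])
[18] timeout(0) → N0(coor t5 [-])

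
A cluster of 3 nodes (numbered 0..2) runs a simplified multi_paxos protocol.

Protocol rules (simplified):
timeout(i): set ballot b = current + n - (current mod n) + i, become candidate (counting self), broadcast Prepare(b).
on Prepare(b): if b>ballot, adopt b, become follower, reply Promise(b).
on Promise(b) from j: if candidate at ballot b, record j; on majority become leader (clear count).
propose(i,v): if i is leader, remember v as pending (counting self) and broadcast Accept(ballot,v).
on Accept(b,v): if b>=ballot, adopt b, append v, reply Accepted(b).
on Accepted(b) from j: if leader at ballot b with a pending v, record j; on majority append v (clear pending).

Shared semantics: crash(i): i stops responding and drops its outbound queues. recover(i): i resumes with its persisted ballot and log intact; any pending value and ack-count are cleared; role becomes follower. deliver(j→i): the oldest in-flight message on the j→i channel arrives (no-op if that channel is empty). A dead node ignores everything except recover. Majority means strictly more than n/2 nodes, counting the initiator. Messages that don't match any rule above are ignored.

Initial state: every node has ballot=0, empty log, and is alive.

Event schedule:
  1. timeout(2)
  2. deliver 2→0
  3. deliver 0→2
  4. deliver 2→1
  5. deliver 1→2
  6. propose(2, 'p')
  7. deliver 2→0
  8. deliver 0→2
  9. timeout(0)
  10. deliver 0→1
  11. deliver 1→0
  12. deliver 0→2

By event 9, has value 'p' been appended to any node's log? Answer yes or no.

yes

1. timeout(2):  <2:cand b5 ->
2. deliver 2→0:  <0:foll b5 ->
3. deliver 0→2:  <2:lead b5 ->
4. deliver 2→1:  <1:foll b5 ->
5. deliver 1→2:  nop
6. propose(2,'p'):  nop
7. deliver 2→0:  <0:foll b5 p>
8. deliver 0→2:  <2:lead b5 p>
9. timeout(0):  <0:cand b6 p>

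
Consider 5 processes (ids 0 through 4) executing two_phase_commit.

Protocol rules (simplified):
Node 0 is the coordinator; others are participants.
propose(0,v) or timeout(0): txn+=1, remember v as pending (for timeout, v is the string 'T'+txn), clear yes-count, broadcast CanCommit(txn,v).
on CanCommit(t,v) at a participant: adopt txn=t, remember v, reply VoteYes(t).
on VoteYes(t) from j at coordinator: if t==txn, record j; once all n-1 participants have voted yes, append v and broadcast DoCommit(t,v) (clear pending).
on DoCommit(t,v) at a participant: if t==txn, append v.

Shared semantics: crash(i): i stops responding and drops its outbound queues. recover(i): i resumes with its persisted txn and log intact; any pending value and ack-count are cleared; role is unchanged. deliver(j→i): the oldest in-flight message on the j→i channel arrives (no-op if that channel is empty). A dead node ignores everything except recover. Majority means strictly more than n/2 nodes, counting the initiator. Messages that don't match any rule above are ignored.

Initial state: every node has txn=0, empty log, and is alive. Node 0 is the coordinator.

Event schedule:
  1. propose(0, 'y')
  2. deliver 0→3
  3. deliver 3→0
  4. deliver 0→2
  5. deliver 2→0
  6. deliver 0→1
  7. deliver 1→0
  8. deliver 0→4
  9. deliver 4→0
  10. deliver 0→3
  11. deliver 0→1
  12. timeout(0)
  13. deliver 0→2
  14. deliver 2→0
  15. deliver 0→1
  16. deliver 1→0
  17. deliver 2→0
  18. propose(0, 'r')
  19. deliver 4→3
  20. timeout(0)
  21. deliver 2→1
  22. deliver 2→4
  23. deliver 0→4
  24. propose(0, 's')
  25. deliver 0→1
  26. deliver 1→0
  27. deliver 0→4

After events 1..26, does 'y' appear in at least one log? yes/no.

[1] propose(0,'y') → N0(coor t1 [-])
[2] deliver 0→3 → N3(part t1 [-])
[3] deliver 3→0 → ∅
[4] deliver 0→2 → N2(part t1 [-])
[5] deliver 2→0 → ∅
[6] deliver 0→1 → N1(part t1 [-])
[7] deliver 1→0 → ∅
[8] deliver 0→4 → N4(part t1 [-])
[9] deliver 4→0 → N0(coor t1 [y])
[10] deliver 0→3 → N3(part t1 [y])
[11] deliver 0→1 → N1(part t1 [y])
[12] timeout(0) → N0(coor t2 [y])
[13] deliver 0→2 → N2(part t1 [y])
[14] deliver 2→0 → ∅
[15] deliver 0→1 → N1(part t2 [y])
[16] deliver 1→0 → ∅
[17] deliver 2→0 → ∅
[18] propose(0,'r') → N0(coor t3 [y])
[19] deliver 4→3 → ∅
[20] timeout(0) → N0(coor t4 [y])
[21] deliver 2→1 → ∅
[22] deliver 2→4 → ∅
[23] deliver 0→4 → N4(part t1 [y])
[24] propose(0,'s') → N0(coor t5 [y])
[25] deliver 0→1 → N1(part t3 [y])
[26] deliver 1→0 → ∅

yes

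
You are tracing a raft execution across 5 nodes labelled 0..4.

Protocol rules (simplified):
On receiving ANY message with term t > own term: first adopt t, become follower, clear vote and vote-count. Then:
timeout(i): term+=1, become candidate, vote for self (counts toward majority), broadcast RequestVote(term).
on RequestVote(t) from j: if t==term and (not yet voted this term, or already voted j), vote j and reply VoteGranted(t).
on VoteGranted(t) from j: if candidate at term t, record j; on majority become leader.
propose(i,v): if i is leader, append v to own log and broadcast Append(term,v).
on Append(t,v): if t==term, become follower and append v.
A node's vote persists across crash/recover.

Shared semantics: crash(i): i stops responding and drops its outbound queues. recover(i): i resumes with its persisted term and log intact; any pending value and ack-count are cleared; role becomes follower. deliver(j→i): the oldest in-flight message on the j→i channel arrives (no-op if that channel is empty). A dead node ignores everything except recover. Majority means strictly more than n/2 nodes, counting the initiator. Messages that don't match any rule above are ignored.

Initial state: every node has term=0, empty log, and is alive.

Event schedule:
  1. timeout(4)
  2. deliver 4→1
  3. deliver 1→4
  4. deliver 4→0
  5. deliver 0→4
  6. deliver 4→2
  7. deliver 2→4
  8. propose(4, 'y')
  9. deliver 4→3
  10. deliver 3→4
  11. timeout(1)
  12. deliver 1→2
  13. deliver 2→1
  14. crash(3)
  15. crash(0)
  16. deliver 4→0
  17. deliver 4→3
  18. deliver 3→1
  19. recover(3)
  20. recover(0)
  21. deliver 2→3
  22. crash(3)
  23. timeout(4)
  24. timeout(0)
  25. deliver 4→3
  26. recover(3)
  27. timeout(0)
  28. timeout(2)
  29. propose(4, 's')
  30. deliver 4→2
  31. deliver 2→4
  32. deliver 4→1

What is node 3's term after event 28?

1. timeout(4):  <4:cand t1 ->
2. deliver 4→1:  <1:foll t1 ->
3. deliver 1→4:  nop
4. deliver 4→0:  <0:foll t1 ->
5. deliver 0→4:  <4:lead t1 ->
6. deliver 4→2:  <2:foll t1 ->
7. deliver 2→4:  nop
8. propose(4,'y'):  <4:lead t1 y>
9. deliver 4→3:  <3:foll t1 ->
10. deliver 3→4:  nop
11. timeout(1):  <1:cand t2 ->
12. deliver 1→2:  <2:foll t2 ->
13. deliver 2→1:  nop
14. crash(3):  <3:✗foll t1 ->
15. crash(0):  <0:✗foll t1 ->
16. deliver 4→0:  nop
17. deliver 4→3:  nop
18. deliver 3→1:  nop
19. recover(3):  <3:foll t1 ->
20. recover(0):  <0:foll t1 ->
21. deliver 2→3:  nop
22. crash(3):  <3:✗foll t1 ->
23. timeout(4):  <4:cand t2 y>
24. timeout(0):  <0:cand t2 ->
25. deliver 4→3:  nop
26. recover(3):  <3:foll t1 ->
27. timeout(0):  <0:cand t3 ->
28. timeout(2):  <2:cand t3 ->

1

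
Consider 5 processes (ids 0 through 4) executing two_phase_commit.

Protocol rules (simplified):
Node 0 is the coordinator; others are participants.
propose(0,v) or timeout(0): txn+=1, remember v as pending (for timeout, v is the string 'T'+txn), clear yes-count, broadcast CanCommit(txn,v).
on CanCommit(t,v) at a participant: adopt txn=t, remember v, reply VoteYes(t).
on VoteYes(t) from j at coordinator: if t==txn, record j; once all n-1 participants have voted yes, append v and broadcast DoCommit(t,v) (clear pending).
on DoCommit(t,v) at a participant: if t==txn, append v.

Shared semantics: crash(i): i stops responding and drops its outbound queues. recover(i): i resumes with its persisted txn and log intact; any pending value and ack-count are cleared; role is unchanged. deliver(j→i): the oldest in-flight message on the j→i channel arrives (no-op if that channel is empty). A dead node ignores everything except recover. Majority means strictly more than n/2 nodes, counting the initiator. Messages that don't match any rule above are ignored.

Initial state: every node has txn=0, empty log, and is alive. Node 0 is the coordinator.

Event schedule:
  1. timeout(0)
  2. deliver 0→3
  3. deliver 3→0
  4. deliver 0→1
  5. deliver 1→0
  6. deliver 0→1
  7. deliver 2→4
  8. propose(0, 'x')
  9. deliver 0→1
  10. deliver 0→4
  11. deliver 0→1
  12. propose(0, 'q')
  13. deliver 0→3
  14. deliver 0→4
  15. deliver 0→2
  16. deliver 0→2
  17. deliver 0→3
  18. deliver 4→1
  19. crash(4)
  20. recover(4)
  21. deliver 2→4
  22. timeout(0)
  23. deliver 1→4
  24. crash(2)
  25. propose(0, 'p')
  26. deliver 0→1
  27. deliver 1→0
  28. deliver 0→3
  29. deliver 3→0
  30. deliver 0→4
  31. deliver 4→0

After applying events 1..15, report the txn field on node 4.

2

1. timeout(0):  <0:coor t1 ->
2. deliver 0→3:  <3:part t1 ->
3. deliver 3→0:  nop
4. deliver 0→1:  <1:part t1 ->
5. deliver 1→0:  nop
6. deliver 0→1:  nop
7. deliver 2→4:  nop
8. propose(0,'x'):  <0:coor t2 ->
9. deliver 0→1:  <1:part t2 ->
10. deliver 0→4:  <4:part t1 ->
11. deliver 0→1:  nop
12. propose(0,'q'):  <0:coor t3 ->
13. deliver 0→3:  <3:part t2 ->
14. deliver 0→4:  <4:part t2 ->
15. deliver 0→2:  <2:part t1 ->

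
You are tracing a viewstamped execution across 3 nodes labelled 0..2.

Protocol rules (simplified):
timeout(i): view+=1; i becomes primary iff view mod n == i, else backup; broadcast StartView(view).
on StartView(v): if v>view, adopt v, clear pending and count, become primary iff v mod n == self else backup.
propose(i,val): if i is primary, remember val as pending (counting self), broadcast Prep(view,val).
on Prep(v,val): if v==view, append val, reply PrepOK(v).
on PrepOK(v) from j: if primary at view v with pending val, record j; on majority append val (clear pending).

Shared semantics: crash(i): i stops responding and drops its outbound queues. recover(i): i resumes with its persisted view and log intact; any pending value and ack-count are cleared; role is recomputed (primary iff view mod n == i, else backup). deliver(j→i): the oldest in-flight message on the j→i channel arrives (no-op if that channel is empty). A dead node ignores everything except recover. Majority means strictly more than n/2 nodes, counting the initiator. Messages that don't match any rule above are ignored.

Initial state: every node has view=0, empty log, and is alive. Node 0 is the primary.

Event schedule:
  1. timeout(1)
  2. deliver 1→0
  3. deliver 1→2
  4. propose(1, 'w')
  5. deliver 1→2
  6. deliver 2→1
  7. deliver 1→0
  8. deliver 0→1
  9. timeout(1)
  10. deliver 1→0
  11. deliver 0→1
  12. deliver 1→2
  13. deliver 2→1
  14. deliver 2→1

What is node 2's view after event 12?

2

after 1 — timeout(1): n1:prim/v1/[-]
after 2 — deliver 1→0: n0:back/v1/[-]
after 3 — deliver 1→2: n2:back/v1/[-]
after 4 — propose(1,'w'): ·
after 5 — deliver 1→2: n2:back/v1/[w]
after 6 — deliver 2→1: n1:prim/v1/[w]
after 7 — deliver 1→0: n0:back/v1/[w]
after 8 — deliver 0→1: ·
after 9 — timeout(1): n1:back/v2/[w]
after 10 — deliver 1→0: n0:back/v2/[w]
after 11 — deliver 0→1: ·
after 12 — deliver 1→2: n2:prim/v2/[w]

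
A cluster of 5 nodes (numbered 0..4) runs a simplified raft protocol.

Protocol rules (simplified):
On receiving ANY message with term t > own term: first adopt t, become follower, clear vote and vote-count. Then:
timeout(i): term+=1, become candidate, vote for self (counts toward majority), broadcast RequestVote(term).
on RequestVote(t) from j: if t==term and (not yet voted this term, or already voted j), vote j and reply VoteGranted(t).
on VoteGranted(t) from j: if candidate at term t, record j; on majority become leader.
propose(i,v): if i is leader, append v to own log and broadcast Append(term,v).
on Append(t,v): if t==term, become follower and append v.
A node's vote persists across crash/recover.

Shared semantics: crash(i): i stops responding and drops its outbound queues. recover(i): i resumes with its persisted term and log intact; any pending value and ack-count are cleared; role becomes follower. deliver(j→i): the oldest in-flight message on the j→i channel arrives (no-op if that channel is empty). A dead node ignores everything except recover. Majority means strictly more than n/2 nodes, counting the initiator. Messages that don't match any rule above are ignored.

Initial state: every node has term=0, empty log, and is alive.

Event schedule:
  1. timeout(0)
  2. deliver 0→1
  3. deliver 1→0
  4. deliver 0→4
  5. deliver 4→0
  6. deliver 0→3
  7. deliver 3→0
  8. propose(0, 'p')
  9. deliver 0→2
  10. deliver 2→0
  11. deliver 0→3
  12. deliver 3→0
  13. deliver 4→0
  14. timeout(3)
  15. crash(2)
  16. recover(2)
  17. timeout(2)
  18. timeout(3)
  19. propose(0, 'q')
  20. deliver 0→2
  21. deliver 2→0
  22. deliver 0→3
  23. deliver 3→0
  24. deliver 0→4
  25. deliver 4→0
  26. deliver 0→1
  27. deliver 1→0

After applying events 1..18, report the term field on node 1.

after 1 — timeout(0): n0:cand/t1/[-]
after 2 — deliver 0→1: n1:foll/t1/[-]
after 3 — deliver 1→0: ·
after 4 — deliver 0→4: n4:foll/t1/[-]
after 5 — deliver 4→0: n0:lead/t1/[-]
after 6 — deliver 0→3: n3:foll/t1/[-]
after 7 — deliver 3→0: ·
after 8 — propose(0,'p'): n0:lead/t1/[p]
after 9 — deliver 0→2: n2:foll/t1/[-]
after 10 — deliver 2→0: ·
after 11 — deliver 0→3: n3:foll/t1/[p]
after 12 — deliver 3→0: ·
after 13 — deliver 4→0: ·
after 14 — timeout(3): n3:cand/t2/[p]
after 15 — crash(2): n2:✗foll/t1/[-]
after 16 — recover(2): n2:foll/t1/[-]
after 17 — timeout(2): n2:cand/t2/[-]
after 18 — timeout(3): n3:cand/t3/[p]

1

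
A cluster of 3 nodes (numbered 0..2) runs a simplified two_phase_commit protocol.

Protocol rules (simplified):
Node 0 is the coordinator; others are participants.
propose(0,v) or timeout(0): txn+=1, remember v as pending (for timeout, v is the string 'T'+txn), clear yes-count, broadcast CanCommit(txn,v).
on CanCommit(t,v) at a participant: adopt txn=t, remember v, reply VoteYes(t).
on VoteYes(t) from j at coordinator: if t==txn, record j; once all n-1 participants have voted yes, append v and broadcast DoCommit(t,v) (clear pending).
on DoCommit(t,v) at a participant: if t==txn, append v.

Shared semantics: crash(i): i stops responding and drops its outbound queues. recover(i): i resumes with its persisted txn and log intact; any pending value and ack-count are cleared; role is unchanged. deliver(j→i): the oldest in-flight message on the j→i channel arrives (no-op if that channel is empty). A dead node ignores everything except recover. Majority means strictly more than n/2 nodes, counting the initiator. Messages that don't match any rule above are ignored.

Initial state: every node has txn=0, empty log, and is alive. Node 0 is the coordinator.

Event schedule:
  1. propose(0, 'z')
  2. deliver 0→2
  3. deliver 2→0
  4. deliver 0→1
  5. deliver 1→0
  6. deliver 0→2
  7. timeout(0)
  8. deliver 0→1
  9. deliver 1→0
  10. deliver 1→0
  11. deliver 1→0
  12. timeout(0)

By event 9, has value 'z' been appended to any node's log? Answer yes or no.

yes

after 1 — propose(0,'z'): n0:coor/t1/[-]
after 2 — deliver 0→2: n2:part/t1/[-]
after 3 — deliver 2→0: ·
after 4 — deliver 0→1: n1:part/t1/[-]
after 5 — deliver 1→0: n0:coor/t1/[z]
after 6 — deliver 0→2: n2:part/t1/[z]
after 7 — timeout(0): n0:coor/t2/[z]
after 8 — deliver 0→1: n1:part/t1/[z]
after 9 — deliver 1→0: ·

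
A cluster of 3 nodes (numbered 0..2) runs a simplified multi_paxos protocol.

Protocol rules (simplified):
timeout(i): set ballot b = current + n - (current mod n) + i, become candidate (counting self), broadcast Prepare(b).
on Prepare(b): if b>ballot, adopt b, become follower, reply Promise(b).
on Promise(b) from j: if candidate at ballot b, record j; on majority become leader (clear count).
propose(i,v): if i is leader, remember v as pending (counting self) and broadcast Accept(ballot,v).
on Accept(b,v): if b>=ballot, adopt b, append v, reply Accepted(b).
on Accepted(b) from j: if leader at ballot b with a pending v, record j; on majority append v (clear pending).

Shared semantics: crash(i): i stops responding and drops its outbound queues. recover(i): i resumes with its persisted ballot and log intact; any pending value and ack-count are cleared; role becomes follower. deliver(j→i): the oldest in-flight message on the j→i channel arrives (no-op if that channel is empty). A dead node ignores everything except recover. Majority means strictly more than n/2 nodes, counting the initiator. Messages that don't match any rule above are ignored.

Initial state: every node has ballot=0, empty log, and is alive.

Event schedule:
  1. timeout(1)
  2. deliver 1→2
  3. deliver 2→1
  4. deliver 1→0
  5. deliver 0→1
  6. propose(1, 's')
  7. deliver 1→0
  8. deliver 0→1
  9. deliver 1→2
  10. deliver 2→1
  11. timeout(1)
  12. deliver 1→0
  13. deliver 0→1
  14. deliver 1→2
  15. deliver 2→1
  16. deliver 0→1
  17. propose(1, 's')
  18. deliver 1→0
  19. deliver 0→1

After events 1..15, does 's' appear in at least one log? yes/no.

step 1 timeout(1): 1={cand,b=4,log=-}
step 2 deliver 1→2: 2={foll,b=4,log=-}
step 3 deliver 2→1: 1={lead,b=4,log=-}
step 4 deliver 1→0: 0={foll,b=4,log=-}
step 5 deliver 0→1: —
step 6 propose(1,'s'): —
step 7 deliver 1→0: 0={foll,b=4,log=s}
step 8 deliver 0→1: 1={lead,b=4,log=s}
step 9 deliver 1→2: 2={foll,b=4,log=s}
step 10 deliver 2→1: —
step 11 timeout(1): 1={cand,b=7,log=s}
step 12 deliver 1→0: 0={foll,b=7,log=s}
step 13 deliver 0→1: 1={lead,b=7,log=s}
step 14 deliver 1→2: 2={foll,b=7,log=s}
step 15 deliver 2→1: —

yes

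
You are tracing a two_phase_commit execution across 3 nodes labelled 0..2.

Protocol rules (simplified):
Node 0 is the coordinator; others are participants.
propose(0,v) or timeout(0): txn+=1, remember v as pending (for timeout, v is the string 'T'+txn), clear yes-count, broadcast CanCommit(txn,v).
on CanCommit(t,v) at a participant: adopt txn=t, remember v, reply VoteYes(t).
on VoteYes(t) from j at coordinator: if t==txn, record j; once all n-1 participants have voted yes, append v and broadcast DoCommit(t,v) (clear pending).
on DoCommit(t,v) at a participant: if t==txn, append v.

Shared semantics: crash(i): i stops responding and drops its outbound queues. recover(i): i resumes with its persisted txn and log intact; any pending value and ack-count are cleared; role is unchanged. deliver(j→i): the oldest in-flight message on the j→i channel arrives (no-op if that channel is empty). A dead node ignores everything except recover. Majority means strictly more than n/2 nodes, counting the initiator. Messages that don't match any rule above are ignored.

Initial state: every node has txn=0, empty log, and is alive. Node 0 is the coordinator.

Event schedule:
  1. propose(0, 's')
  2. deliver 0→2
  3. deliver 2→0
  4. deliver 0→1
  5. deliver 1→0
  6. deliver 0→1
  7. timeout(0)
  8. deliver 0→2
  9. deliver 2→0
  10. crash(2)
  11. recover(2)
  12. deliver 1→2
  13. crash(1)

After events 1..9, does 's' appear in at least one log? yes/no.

[1] propose(0,'s') → N0(coor t1 [-])
[2] deliver 0→2 → N2(part t1 [-])
[3] deliver 2→0 → ∅
[4] deliver 0→1 → N1(part t1 [-])
[5] deliver 1→0 → N0(coor t1 [s])
[6] deliver 0→1 → N1(part t1 [s])
[7] timeout(0) → N0(coor t2 [s])
[8] deliver 0→2 → N2(part t1 [s])
[9] deliver 2→0 → ∅

yes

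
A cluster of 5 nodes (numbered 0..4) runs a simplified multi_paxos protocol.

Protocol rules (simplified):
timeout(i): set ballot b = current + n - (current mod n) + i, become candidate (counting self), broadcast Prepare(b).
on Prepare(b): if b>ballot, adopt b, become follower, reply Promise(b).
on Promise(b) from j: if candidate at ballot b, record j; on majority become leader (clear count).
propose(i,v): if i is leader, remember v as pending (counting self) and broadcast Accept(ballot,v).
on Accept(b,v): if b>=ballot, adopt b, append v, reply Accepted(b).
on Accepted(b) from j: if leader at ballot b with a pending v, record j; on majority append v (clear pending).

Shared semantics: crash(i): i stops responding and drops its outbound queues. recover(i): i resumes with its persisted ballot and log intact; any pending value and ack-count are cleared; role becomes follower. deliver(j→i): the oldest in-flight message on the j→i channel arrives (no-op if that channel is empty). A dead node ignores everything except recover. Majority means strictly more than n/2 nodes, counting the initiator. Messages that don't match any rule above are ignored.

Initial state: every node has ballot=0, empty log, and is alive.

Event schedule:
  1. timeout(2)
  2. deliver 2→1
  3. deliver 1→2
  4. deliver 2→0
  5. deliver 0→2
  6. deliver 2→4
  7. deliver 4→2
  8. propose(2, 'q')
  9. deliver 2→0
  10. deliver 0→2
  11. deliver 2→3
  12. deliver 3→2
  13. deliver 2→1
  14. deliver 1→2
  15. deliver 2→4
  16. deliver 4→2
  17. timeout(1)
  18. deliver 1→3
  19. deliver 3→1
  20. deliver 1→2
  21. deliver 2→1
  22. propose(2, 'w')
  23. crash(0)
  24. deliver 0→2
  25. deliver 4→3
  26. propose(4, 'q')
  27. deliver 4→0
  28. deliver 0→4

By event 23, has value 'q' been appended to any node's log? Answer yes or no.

yes

e1 timeout(2): 2[cand,b=7,-]
e2 deliver 2→1: 1[foll,b=7,-]
e3 deliver 1→2: ·
e4 deliver 2→0: 0[foll,b=7,-]
e5 deliver 0→2: 2[lead,b=7,-]
e6 deliver 2→4: 4[foll,b=7,-]
e7 deliver 4→2: ·
e8 propose(2,'q'): ·
e9 deliver 2→0: 0[foll,b=7,q]
e10 deliver 0→2: ·
e11 deliver 2→3: 3[foll,b=7,-]
e12 deliver 3→2: ·
e13 deliver 2→1: 1[foll,b=7,q]
e14 deliver 1→2: 2[lead,b=7,q]
e15 deliver 2→4: 4[foll,b=7,q]
e16 deliver 4→2: ·
e17 timeout(1): 1[cand,b=11,q]
e18 deliver 1→3: 3[foll,b=11,-]
e19 deliver 3→1: ·
e20 deliver 1→2: 2[foll,b=11,q]
e21 deliver 2→1: 1[lead,b=11,q]
e22 propose(2,'w'): ·
e23 crash(0): 0[✗foll,b=7,q]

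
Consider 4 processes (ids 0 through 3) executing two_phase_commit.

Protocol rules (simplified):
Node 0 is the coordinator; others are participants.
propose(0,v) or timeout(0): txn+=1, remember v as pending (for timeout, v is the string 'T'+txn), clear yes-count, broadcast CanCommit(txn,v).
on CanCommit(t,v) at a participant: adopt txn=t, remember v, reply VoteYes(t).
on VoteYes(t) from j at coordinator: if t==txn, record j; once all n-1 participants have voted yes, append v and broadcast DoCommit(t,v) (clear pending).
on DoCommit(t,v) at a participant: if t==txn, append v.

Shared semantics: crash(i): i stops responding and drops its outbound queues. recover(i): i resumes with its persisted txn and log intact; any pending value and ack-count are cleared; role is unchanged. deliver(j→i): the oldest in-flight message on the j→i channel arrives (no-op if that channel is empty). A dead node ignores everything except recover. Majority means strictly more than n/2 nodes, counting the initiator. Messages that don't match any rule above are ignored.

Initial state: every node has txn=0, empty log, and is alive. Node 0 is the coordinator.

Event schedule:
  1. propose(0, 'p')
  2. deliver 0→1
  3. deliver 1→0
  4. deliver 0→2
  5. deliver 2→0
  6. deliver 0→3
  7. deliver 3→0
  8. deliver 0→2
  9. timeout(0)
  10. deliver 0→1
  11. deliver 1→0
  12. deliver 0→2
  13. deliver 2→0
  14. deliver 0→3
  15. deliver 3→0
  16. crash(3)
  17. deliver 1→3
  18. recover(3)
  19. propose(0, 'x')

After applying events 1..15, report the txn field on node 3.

1

e1 propose(0,'p'): 0[coor,t=1,-]
e2 deliver 0→1: 1[part,t=1,-]
e3 deliver 1→0: ·
e4 deliver 0→2: 2[part,t=1,-]
e5 deliver 2→0: ·
e6 deliver 0→3: 3[part,t=1,-]
e7 deliver 3→0: 0[coor,t=1,p]
e8 deliver 0→2: 2[part,t=1,p]
e9 timeout(0): 0[coor,t=2,p]
e10 deliver 0→1: 1[part,t=1,p]
e11 deliver 1→0: ·
e12 deliver 0→2: 2[part,t=2,p]
e13 deliver 2→0: ·
e14 deliver 0→3: 3[part,t=1,p]
e15 deliver 3→0: ·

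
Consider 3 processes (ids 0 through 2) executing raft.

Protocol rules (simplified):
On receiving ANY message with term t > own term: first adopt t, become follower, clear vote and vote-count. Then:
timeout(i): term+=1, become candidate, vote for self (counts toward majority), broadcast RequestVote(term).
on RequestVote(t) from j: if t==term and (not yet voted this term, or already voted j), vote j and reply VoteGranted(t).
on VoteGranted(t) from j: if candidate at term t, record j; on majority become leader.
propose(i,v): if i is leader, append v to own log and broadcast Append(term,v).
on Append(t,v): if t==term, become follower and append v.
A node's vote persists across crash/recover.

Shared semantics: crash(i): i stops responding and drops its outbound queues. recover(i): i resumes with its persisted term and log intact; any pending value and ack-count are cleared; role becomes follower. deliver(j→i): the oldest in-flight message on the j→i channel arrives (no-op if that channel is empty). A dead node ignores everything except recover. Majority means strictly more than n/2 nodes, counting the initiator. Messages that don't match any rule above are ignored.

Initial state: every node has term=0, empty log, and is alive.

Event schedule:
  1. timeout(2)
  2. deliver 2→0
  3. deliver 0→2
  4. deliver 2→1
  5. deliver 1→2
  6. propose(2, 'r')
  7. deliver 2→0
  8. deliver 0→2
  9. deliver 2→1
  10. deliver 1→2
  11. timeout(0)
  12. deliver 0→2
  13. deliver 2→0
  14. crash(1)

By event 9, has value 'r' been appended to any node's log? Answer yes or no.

[1] timeout(2) → N2(cand t1 [-])
[2] deliver 2→0 → N0(foll t1 [-])
[3] deliver 0→2 → N2(lead t1 [-])
[4] deliver 2→1 → N1(foll t1 [-])
[5] deliver 1→2 → ∅
[6] propose(2,'r') → N2(lead t1 [r])
[7] deliver 2→0 → N0(foll t1 [r])
[8] deliver 0→2 → ∅
[9] deliver 2→1 → N1(foll t1 [r])

yes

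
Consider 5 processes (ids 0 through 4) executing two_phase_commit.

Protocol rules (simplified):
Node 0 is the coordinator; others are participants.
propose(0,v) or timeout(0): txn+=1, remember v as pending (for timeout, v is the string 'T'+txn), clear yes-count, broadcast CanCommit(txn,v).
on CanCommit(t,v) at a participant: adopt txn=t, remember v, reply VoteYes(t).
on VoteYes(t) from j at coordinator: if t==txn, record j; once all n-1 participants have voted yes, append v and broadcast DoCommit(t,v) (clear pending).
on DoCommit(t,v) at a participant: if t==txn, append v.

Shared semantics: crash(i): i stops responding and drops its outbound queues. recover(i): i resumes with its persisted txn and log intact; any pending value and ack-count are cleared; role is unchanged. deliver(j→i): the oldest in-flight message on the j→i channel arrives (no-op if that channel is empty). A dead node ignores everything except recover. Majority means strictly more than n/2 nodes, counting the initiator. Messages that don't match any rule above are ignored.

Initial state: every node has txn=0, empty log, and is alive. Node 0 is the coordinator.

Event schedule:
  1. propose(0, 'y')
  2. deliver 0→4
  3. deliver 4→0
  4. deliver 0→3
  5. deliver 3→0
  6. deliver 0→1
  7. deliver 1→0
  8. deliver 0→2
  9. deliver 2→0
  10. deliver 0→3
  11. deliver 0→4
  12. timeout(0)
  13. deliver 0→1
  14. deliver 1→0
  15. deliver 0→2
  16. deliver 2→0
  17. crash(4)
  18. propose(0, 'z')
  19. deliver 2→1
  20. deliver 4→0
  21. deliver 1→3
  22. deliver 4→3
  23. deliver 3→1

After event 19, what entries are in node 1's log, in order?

after 1 — propose(0,'y'): n0:coor/t1/[-]
after 2 — deliver 0→4: n4:part/t1/[-]
after 3 — deliver 4→0: ·
after 4 — deliver 0→3: n3:part/t1/[-]
after 5 — deliver 3→0: ·
after 6 — deliver 0→1: n1:part/t1/[-]
after 7 — deliver 1→0: ·
after 8 — deliver 0→2: n2:part/t1/[-]
after 9 — deliver 2→0: n0:coor/t1/[y]
after 10 — deliver 0→3: n3:part/t1/[y]
after 11 — deliver 0→4: n4:part/t1/[y]
after 12 — timeout(0): n0:coor/t2/[y]
after 13 — deliver 0→1: n1:part/t1/[y]
after 14 — deliver 1→0: ·
after 15 — deliver 0→2: n2:part/t1/[y]
after 16 — deliver 2→0: ·
after 17 — crash(4): n4:✗part/t1/[y]
after 18 — propose(0,'z'): n0:coor/t3/[y]
after 19 — deliver 2→1: ·

y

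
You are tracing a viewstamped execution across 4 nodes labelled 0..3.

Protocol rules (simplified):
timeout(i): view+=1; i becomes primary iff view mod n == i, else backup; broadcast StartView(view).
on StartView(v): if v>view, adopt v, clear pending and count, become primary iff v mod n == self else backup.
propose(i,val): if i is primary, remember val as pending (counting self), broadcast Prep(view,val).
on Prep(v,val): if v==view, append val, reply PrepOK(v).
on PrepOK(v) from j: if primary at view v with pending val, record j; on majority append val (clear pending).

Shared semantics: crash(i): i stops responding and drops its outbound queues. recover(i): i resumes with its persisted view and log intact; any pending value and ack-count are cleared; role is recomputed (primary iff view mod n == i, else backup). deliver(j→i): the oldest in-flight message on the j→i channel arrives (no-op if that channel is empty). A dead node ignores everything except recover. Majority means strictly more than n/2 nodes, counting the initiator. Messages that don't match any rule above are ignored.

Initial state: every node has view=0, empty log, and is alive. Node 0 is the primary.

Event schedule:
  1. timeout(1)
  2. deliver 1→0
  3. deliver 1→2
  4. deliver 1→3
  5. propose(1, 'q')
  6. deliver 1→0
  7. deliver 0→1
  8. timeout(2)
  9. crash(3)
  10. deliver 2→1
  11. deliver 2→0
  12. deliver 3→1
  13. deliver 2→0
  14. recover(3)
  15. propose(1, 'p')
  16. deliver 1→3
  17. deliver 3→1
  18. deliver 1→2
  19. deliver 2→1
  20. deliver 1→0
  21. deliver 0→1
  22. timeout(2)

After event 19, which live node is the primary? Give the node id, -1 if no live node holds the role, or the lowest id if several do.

e1 timeout(1): 1[prim,v=1,-]
e2 deliver 1→0: 0[back,v=1,-]
e3 deliver 1→2: 2[back,v=1,-]
e4 deliver 1→3: 3[back,v=1,-]
e5 propose(1,'q'): ·
e6 deliver 1→0: 0[back,v=1,q]
e7 deliver 0→1: ·
e8 timeout(2): 2[prim,v=2,-]
e9 crash(3): 3[✗back,v=1,-]
e10 deliver 2→1: 1[back,v=2,-]
e11 deliver 2→0: 0[back,v=2,q]
e12 deliver 3→1: ·
e13 deliver 2→0: ·
e14 recover(3): 3[back,v=1,-]
e15 propose(1,'p'): ·
e16 deliver 1→3: 3[back,v=1,q]
e17 deliver 3→1: ·
e18 deliver 1→2: ·
e19 deliver 2→1: ·

2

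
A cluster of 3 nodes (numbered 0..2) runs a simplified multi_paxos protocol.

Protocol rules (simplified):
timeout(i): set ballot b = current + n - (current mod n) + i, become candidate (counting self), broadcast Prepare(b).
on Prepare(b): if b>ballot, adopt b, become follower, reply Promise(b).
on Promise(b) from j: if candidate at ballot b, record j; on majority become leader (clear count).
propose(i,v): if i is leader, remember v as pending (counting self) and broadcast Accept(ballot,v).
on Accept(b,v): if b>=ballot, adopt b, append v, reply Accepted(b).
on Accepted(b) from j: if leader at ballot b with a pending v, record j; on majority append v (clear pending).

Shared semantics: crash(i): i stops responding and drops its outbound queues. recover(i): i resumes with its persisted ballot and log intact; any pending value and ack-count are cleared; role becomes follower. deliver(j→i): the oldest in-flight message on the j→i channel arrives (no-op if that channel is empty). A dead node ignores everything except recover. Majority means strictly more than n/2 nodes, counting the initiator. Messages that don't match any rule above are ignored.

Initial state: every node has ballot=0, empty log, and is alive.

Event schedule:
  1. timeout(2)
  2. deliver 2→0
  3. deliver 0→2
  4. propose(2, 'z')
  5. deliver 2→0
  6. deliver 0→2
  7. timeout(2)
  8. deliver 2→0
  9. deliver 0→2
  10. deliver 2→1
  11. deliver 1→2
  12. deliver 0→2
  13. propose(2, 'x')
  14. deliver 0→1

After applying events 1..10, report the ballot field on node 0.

8

e1 timeout(2): 2[cand,b=5,-]
e2 deliver 2→0: 0[foll,b=5,-]
e3 deliver 0→2: 2[lead,b=5,-]
e4 propose(2,'z'): ·
e5 deliver 2→0: 0[foll,b=5,z]
e6 deliver 0→2: 2[lead,b=5,z]
e7 timeout(2): 2[cand,b=8,z]
e8 deliver 2→0: 0[foll,b=8,z]
e9 deliver 0→2: 2[lead,b=8,z]
e10 deliver 2→1: 1[foll,b=5,-]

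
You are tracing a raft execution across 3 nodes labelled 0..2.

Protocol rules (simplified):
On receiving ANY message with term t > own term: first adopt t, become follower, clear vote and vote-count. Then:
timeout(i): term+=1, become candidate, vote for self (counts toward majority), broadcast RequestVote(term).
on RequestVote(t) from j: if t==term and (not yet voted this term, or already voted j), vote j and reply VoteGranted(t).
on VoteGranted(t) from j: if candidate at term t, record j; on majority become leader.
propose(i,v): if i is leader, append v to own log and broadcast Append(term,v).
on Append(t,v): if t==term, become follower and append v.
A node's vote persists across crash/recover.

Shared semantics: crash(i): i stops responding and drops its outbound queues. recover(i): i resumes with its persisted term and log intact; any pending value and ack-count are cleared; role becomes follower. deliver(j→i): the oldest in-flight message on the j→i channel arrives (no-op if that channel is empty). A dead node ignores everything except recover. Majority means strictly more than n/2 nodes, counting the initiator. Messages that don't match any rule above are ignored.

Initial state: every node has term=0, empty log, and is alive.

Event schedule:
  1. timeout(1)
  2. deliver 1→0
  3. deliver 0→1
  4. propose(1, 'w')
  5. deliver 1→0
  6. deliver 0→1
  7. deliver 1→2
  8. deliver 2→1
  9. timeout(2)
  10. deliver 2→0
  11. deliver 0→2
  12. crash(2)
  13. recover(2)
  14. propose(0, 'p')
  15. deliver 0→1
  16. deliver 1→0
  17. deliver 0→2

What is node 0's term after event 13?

step 1 timeout(1): 1={cand,t=1,log=-}
step 2 deliver 1→0: 0={foll,t=1,log=-}
step 3 deliver 0→1: 1={lead,t=1,log=-}
step 4 propose(1,'w'): 1={lead,t=1,log=w}
step 5 deliver 1→0: 0={foll,t=1,log=w}
step 6 deliver 0→1: —
step 7 deliver 1→2: 2={foll,t=1,log=-}
step 8 deliver 2→1: —
step 9 timeout(2): 2={cand,t=2,log=-}
step 10 deliver 2→0: 0={foll,t=2,log=w}
step 11 deliver 0→2: 2={lead,t=2,log=-}
step 12 crash(2): 2={✗lead,t=2,log=-}
step 13 recover(2): 2={foll,t=2,log=-}

2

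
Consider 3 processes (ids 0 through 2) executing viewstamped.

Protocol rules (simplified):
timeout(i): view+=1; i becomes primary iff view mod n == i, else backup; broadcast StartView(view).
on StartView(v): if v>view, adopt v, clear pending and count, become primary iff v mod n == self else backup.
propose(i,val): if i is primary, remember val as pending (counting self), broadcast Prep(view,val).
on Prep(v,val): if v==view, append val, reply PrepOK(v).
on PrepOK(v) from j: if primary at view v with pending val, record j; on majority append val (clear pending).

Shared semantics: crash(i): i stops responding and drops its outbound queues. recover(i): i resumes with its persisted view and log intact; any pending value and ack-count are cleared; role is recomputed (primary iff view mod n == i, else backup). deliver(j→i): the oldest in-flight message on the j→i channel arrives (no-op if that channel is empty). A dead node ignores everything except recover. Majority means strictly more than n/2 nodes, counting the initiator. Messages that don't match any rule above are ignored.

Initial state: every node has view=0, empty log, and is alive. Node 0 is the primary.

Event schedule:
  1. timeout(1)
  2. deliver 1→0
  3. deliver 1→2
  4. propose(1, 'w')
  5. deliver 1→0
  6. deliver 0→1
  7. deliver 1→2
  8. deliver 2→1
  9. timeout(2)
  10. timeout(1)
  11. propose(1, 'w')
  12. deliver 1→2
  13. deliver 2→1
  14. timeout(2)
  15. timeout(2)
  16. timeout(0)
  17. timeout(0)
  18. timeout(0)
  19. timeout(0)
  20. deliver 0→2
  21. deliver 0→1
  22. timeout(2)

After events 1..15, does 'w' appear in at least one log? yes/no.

yes

after 1 — timeout(1): n1:prim/v1/[-]
after 2 — deliver 1→0: n0:back/v1/[-]
after 3 — deliver 1→2: n2:back/v1/[-]
after 4 — propose(1,'w'): ·
after 5 — deliver 1→0: n0:back/v1/[w]
after 6 — deliver 0→1: n1:prim/v1/[w]
after 7 — deliver 1→2: n2:back/v1/[w]
after 8 — deliver 2→1: ·
after 9 — timeout(2): n2:prim/v2/[w]
after 10 — timeout(1): n1:back/v2/[w]
after 11 — propose(1,'w'): ·
after 12 — deliver 1→2: ·
after 13 — deliver 2→1: ·
after 14 — timeout(2): n2:back/v3/[w]
after 15 — timeout(2): n2:back/v4/[w]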